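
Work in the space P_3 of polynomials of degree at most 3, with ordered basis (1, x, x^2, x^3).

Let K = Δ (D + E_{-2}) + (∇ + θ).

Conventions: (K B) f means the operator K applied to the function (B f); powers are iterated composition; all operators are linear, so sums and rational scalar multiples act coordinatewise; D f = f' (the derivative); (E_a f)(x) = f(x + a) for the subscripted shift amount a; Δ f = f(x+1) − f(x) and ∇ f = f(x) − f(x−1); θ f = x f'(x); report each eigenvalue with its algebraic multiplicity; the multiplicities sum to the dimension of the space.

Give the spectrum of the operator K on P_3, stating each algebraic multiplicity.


λ = 0 (multiplicity 1), λ = 1 (multiplicity 1), λ = 2 (multiplicity 1), λ = 3 (multiplicity 1)

image of 1: 0
image of x: x + 2
image of x^2: 2x^2 + 4x - 2
image of x^3: 3x^3 + 6x^2 - 6x + 11
the matrix is upper triangular; its diagonal is (0, 1, 2, 3)
for a triangular matrix the eigenvalues are the diagonal entries, with algebraic multiplicity their repetition count


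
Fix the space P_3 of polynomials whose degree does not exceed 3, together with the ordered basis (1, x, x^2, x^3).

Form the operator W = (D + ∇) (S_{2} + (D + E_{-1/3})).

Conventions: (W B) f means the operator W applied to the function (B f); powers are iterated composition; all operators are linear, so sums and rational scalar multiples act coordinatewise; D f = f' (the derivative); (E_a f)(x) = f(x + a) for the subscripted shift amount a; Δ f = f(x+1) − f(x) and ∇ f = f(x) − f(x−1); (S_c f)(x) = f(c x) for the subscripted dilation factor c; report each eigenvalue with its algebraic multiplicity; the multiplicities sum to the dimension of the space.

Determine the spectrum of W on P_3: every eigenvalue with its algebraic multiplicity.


image of 1: 0
image of x: 6
image of x^2: 20x - 7/3
image of x^3: 54x^2 - 19x + 23/3
the matrix is upper triangular; its diagonal is (0, 0, 0, 0)
for a triangular matrix the eigenvalues are the diagonal entries, with algebraic multiplicity their repetition count

λ = 0 (multiplicity 4)


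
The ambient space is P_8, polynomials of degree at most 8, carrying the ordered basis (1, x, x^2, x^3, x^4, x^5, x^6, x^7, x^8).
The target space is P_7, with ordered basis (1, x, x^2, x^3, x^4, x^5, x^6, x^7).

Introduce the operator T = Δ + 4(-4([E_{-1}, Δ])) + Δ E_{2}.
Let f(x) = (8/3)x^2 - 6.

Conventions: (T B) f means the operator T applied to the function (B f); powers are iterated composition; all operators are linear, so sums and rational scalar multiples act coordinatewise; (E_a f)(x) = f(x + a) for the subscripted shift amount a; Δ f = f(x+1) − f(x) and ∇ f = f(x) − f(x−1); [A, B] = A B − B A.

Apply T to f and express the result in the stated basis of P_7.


g(x) = (32/3)x + 16

Δ f = (16/3)x + 8/3
Δ f = (16/3)x + 8/3
E_{-1} Δ f = (16/3)x - 8/3
E_{-1} f = (8/3)x^2 - (16/3)x - 10/3
Δ E_{-1} f = (16/3)x - 8/3
[E_{-1}, Δ] f = 0
(-4([E_{-1}, Δ])) f = 0
(4(-4([E_{-1}, Δ]))) f = 0
E_{2} f = (8/3)x^2 + (32/3)x + 14/3
Δ E_{2} f = (16/3)x + 40/3
(Δ + 4(-4([E_{-1}, Δ])) + Δ E_{2}) f = (32/3)x + 16


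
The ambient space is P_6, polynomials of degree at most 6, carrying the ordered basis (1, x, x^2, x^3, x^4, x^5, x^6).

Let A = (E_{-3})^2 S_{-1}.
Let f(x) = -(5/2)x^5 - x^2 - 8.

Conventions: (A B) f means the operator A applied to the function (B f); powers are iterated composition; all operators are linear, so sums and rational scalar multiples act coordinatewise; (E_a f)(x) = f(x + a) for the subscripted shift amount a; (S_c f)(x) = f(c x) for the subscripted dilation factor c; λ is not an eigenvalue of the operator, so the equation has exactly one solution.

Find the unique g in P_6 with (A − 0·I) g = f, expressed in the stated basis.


the result is g(x) = (5/2)x^5 - 75x^4 + 900x^3 - 5401x^2 + 16212x - 19484

write g with unknown coordinates in the stated basis and equate coefficients in (A − 0·I) g = f
solving from the highest basis element down gives g = (5/2)x^5 - 75x^4 + 900x^3 - 5401x^2 + 16212x - 19484
check: A g = -(5/2)x^5 - x^2 - 8
so A g − 0·g = -(5/2)x^5 - x^2 - 8 = f ✓


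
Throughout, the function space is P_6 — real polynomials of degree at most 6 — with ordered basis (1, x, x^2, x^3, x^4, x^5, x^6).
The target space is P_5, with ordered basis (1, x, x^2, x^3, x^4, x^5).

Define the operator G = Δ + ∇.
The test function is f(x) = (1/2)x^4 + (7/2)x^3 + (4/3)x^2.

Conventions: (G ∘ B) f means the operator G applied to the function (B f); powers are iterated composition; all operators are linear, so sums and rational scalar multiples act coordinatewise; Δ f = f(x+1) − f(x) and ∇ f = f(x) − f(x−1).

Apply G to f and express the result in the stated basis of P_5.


g(x) = 4x^3 + 21x^2 + (28/3)x + 7

Δ f = 2x^3 + (27/2)x^2 + (91/6)x + 16/3
∇ f = 2x^3 + (15/2)x^2 - (35/6)x + 5/3
(Δ + ∇) f = 4x^3 + 21x^2 + (28/3)x + 7


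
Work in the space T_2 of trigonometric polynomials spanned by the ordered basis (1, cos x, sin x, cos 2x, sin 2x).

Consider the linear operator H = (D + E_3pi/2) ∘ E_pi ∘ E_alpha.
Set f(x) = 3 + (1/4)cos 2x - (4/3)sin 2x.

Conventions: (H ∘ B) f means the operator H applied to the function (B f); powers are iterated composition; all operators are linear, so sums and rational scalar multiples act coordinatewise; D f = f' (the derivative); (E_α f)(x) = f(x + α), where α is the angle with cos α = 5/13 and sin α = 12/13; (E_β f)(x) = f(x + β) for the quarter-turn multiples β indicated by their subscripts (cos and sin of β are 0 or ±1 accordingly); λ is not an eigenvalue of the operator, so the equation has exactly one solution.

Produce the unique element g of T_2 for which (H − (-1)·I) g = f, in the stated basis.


g(x) = 3/2 - (349/579)cos 2x - (307/1544)sin 2x

write g with unknown coordinates in the stated basis and equate coefficients in (H − (-1)·I) g = f
solving from the highest basis element down gives g = 3/2 - (349/579)cos 2x - (307/1544)sin 2x
check: H g = 3/2 + (1975/2316)cos 2x - (5255/4632)sin 2x
so H g − (-1)·g = 3 + (1/4)cos 2x - (4/3)sin 2x = f ✓


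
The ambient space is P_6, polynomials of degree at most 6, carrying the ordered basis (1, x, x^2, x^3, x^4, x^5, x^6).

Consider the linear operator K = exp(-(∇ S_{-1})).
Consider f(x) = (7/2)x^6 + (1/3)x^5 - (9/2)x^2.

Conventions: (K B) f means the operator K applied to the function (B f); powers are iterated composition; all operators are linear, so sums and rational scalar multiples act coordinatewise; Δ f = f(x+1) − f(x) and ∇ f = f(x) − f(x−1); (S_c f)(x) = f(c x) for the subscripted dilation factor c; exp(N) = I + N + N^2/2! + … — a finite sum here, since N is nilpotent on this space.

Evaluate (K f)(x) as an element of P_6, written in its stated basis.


order-1 term: -21x^5 + (325/6)x^4 - (220/3)x^3 + (335/6)x^2 - (41/3)x - 2/3
order-2 term: -(105/2)x^4 - (10/3)x^3 - (105/2)x^2 - (5/3)x + 1
order-3 term: 70x^3 - (325/3)x^2 + (325/3)x - 110/3
order-4 term: (105/2)x^2 + (5/3)x + 35/2
order-5 term: -21x + 65/6
order-6 term: -7/2
the series for exp(-(∇ S_{-1})) f terminates at order 6
exp(-(∇ S_{-1})) f = (7/2)x^6 - (62/3)x^5 + (5/3)x^4 - (20/3)x^3 - 57x^2 + (221/3)x - 23/2

g(x) = (7/2)x^6 - (62/3)x^5 + (5/3)x^4 - (20/3)x^3 - 57x^2 + (221/3)x - 23/2


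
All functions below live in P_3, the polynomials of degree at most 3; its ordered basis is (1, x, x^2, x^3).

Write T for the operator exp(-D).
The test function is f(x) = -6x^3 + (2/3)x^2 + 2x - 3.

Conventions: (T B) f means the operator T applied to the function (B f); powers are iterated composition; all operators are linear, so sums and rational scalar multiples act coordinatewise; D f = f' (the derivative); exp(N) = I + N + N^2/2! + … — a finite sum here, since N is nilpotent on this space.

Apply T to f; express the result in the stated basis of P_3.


the image equals g(x) = -6x^3 + (56/3)x^2 - (52/3)x + 5/3

order-1 term: 18x^2 - (4/3)x - 2
order-2 term: -18x + 2/3
order-3 term: 6
the series for exp(-D) f terminates at order 3
exp(-D) f = -6x^3 + (56/3)x^2 - (52/3)x + 5/3


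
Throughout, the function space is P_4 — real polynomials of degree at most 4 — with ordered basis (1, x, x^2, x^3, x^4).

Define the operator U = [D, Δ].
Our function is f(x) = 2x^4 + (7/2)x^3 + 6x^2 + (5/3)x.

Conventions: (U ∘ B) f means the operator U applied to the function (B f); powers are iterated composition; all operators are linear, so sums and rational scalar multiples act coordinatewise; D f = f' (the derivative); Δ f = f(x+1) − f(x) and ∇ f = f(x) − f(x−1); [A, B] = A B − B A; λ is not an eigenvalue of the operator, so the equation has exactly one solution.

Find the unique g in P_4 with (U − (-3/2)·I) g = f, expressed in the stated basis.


write g with unknown coordinates in the stated basis and equate coefficients in (U − (-3/2)·I) g = f
solving from the highest basis element down gives g = (4/3)x^4 + (7/3)x^3 + 4x^2 + (10/9)x
check: U g = 0
so U g − (-3/2)·g = 2x^4 + (7/2)x^3 + 6x^2 + (5/3)x = f ✓

the image equals g(x) = (4/3)x^4 + (7/3)x^3 + 4x^2 + (10/9)x


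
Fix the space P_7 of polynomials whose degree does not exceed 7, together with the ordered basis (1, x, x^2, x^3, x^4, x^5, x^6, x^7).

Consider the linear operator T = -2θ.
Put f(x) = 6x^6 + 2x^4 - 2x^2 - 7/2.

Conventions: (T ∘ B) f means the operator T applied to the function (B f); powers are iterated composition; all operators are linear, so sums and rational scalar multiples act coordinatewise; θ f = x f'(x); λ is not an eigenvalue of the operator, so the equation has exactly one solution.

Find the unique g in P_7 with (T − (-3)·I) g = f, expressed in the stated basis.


write g with unknown coordinates in the stated basis and equate coefficients in (T − (-3)·I) g = f
solving from the highest basis element down gives g = -(2/3)x^6 - (2/5)x^4 + 2x^2 - 7/6
check: T g = 8x^6 + (16/5)x^4 - 8x^2
so T g − (-3)·g = 6x^6 + 2x^4 - 2x^2 - 7/2 = f ✓

the result is g(x) = -(2/3)x^6 - (2/5)x^4 + 2x^2 - 7/6


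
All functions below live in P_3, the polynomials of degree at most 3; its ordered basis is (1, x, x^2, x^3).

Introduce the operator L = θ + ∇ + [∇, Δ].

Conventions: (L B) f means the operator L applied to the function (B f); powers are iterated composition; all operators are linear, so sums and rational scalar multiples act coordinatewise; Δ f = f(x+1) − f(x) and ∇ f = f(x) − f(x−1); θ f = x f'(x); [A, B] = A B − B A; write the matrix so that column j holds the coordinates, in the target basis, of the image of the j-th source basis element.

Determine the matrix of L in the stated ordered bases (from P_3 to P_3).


the matrix is [[0, 1, -1, 1]; [0, 1, 2, -3]; [0, 0, 2, 3]; [0, 0, 0, 3]] (rows listed top to bottom)

image of 1: 0
image of x: x + 1
image of x^2: 2x^2 + 2x - 1
image of x^3: 3x^3 + 3x^2 - 3x + 1
each image's coordinates form column j of the matrix


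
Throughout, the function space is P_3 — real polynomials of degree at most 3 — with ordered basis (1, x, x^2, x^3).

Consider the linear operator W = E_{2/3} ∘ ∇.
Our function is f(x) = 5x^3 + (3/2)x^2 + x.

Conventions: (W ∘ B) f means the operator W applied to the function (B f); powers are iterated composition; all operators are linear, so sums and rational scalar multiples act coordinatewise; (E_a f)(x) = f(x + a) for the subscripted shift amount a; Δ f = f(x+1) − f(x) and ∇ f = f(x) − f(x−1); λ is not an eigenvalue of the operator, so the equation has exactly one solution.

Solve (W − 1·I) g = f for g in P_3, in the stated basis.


g(x) = -5x^3 - (33/2)x^2 - 39x - 277/6

write g with unknown coordinates in the stated basis and equate coefficients in (W − 1·I) g = f
solving from the highest basis element down gives g = -5x^3 - (33/2)x^2 - 39x - 277/6
check: W g = -15x^2 - 38x - 277/6
so W g − 1·g = 5x^3 + (3/2)x^2 + x = f ✓


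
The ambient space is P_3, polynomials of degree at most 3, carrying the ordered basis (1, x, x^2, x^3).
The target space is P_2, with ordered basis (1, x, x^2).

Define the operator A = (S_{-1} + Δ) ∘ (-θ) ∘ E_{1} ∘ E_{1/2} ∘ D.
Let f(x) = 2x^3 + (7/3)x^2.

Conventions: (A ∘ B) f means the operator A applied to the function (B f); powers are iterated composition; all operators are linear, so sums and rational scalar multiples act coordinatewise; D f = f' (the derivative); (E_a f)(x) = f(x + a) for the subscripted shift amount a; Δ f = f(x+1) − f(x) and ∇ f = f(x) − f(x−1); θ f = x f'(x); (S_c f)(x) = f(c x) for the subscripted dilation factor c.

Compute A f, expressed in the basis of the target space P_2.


D f = 6x^2 + (14/3)x
E_{1/2} D f = 6x^2 + (32/3)x + 23/6
E_{1} E_{1/2} D f = 6x^2 + (68/3)x + 41/2
θ (E_{1} ∘ E_{1/2} ∘ D) f = 12x^2 + (68/3)x
(-θ) (E_{1} ∘ E_{1/2} ∘ D) f = -12x^2 - (68/3)x
S_{-1} (-θ) (E_{1} ∘ E_{1/2} ∘ D) f = -12x^2 + (68/3)x
Δ (-θ) (E_{1} ∘ E_{1/2} ∘ D) f = -24x - 104/3
(S_{-1} + Δ) (-θ) (E_{1} ∘ E_{1/2} ∘ D) f = -12x^2 - (4/3)x - 104/3

the result is g(x) = -12x^2 - (4/3)x - 104/3


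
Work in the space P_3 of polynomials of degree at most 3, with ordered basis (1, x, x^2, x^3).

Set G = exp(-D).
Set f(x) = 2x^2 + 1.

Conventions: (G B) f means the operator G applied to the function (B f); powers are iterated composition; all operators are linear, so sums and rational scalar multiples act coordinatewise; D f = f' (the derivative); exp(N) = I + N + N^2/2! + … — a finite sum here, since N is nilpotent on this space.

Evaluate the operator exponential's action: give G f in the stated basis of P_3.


g(x) = 2x^2 - 4x + 3

order-1 term: -4x
order-2 term: 2
the series for exp(-D) f terminates at order 2
exp(-D) f = 2x^2 - 4x + 3


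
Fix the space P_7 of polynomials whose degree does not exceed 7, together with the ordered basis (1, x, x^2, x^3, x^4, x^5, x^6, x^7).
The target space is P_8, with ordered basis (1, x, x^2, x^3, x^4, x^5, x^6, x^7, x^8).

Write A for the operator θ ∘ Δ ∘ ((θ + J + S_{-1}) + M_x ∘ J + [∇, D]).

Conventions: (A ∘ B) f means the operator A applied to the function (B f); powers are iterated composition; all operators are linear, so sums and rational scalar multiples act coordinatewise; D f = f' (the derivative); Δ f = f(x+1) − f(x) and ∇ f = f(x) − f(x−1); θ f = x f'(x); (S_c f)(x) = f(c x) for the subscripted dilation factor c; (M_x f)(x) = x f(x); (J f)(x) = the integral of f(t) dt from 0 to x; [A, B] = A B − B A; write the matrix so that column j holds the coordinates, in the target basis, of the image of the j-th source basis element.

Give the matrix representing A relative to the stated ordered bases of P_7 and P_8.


image of 1: 2x
image of x: 3x^2 + (5/2)x
image of x^2: 4x^3 + 6x^2 + (25/3)x
image of x^3: 5x^4 + (21/2)x^3 + 20x^2 + (33/4)x
image of x^4: 6x^5 + 16x^4 + 78x^3 + 70x^2 + (111/5)x
image of x^5: 7x^6 + (45/2)x^5 + (340/3)x^4 + (295/2)x^3 + 92x^2 + (133/6)x
image of x^6: 8x^7 + 30x^6 + 265x^5 + 480x^4 + 459x^3 + 224x^2 + (309/7)x
image of x^7: 9x^8 + (77/2)x^7 + 336x^6 + (2975/4)x^5 + 938x^4 + (1365/2)x^3 + 268x^2 + (353/8)x
each image's coordinates form column j of the matrix

the matrix is [[0, 0, 0, 0, 0, 0, 0, 0]; [2, 5/2, 25/3, 33/4, 111/5, 133/6, 309/7, 353/8]; [0, 3, 6, 20, 70, 92, 224, 268]; [0, 0, 4, 21/2, 78, 295/2, 459, 1365/2]; [0, 0, 0, 5, 16, 340/3, 480, 938]; [0, 0, 0, 0, 6, 45/2, 265, 2975/4]; [0, 0, 0, 0, 0, 7, 30, 336]; [0, 0, 0, 0, 0, 0, 8, 77/2]; [0, 0, 0, 0, 0, 0, 0, 9]] (rows listed top to bottom)


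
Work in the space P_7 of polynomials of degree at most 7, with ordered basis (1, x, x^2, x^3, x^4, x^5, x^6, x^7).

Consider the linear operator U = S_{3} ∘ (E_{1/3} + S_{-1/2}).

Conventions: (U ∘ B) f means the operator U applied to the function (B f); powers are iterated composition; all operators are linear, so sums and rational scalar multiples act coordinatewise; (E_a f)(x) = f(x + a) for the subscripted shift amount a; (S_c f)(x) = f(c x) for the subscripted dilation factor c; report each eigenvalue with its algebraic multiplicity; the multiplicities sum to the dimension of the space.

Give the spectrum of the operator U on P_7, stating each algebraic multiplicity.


λ = 3/2 (multiplicity 1), λ = 2 (multiplicity 1), λ = 45/4 (multiplicity 1), λ = 189/8 (multiplicity 1), λ = 1377/16 (multiplicity 1), λ = 7533/32 (multiplicity 1), λ = 47385/64 (multiplicity 1), λ = 277749/128 (multiplicity 1)

image of 1: 2
image of x: (3/2)x + 1/3
image of x^2: (45/4)x^2 + 2x + 1/9
image of x^3: (189/8)x^3 + 9x^2 + x + 1/27
image of x^4: (1377/16)x^4 + 36x^3 + 6x^2 + (4/9)x + 1/81
image of x^5: (7533/32)x^5 + 135x^4 + 30x^3 + (10/3)x^2 + (5/27)x + 1/243
image of x^6: (47385/64)x^6 + 486x^5 + 135x^4 + 20x^3 + (5/3)x^2 + (2/27)x + 1/729
image of x^7: (277749/128)x^7 + 1701x^6 + 567x^5 + 105x^4 + (35/3)x^3 + (7/9)x^2 + (7/243)x + 1/2187
the matrix is upper triangular; its diagonal is (2, 3/2, 45/4, 189/8, 1377/16, 7533/32, 47385/64, 277749/128)
for a triangular matrix the eigenvalues are the diagonal entries, with algebraic multiplicity their repetition count


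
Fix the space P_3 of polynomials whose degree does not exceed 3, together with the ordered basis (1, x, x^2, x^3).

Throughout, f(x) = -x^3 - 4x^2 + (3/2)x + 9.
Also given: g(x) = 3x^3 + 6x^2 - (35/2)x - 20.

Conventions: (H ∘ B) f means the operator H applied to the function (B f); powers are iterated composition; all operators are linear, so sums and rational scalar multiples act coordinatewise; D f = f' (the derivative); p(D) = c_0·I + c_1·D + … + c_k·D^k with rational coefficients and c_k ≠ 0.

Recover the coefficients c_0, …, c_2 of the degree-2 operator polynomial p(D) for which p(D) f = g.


p(D) = -3·I + 2·D − (1/2)·D^2, i.e. c_0 = -3, c_1 = 2, c_2 = -1/2

D^0 f = -x^3 - 4x^2 + (3/2)x + 9
D^1 f = -3x^2 - 8x + 3/2
D^2 f = -6x - 8
matching coefficients of g against c_0 f + c_1 Df + … from the top degree down determines the c_i
solution: c_0 = -3, c_1 = 2, c_2 = -1/2


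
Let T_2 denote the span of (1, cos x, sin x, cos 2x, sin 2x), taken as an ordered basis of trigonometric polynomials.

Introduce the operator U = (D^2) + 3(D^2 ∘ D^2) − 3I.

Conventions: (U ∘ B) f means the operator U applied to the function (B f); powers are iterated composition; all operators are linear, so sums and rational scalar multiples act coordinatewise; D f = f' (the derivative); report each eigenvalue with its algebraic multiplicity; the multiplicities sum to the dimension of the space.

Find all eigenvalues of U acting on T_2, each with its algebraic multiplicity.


image of 1: -3
image of cos x: -cos x
image of sin x: -sin x
image of cos 2x: 41cos 2x
image of sin 2x: 41sin 2x
the matrix is diagonal; its diagonal is (-3, -1, -1, 41, 41)
for a triangular matrix the eigenvalues are the diagonal entries, with algebraic multiplicity their repetition count

λ = -3 (multiplicity 1), λ = -1 (multiplicity 2), λ = 41 (multiplicity 2)


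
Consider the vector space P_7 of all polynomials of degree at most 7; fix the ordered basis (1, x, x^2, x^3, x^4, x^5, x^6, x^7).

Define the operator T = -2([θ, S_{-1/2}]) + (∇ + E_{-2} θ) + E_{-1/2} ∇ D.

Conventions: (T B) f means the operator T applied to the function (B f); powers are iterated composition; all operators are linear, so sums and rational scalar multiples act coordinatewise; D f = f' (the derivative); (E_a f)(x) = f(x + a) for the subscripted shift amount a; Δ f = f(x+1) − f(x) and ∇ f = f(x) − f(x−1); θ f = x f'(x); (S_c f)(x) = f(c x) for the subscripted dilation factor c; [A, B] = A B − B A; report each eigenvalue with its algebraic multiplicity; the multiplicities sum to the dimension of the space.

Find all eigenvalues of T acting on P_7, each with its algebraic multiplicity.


λ = 0 (multiplicity 1), λ = 1 (multiplicity 1), λ = 2 (multiplicity 1), λ = 3 (multiplicity 1), λ = 4 (multiplicity 1), λ = 5 (multiplicity 1), λ = 6 (multiplicity 1), λ = 7 (multiplicity 1)

image of 1: 0
image of x: x - 1
image of x^2: 2x^2 - 6x + 9
image of x^3: 3x^3 - 15x^2 + 39x - 29
image of x^4: 4x^4 - 28x^3 + 102x^2 - 148x + 76
image of x^5: 5x^5 - 45x^4 + 210x^3 - 450x^2 + 460x - 184
image of x^6: 6x^6 - 66x^5 + 375x^4 - 1060x^3 + 1620x^2 - 1296x + 3427/8
image of x^7: 7x^7 - 91x^6 + 609x^5 - 2135x^4 + 4340x^3 - 5208x^2 + (27573/8)x - 7797/8
the matrix is upper triangular; its diagonal is (0, 1, 2, 3, 4, 5, 6, 7)
for a triangular matrix the eigenvalues are the diagonal entries, with algebraic multiplicity their repetition count


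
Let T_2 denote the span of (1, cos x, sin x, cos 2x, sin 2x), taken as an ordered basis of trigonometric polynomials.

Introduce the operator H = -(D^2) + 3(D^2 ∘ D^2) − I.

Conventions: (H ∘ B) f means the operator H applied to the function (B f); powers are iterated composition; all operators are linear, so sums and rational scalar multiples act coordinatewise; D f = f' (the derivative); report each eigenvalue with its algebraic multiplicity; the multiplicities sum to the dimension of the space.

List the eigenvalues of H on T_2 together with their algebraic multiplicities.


image of 1: -1
image of cos x: 3cos x
image of sin x: 3sin x
image of cos 2x: 51cos 2x
image of sin 2x: 51sin 2x
the matrix is diagonal; its diagonal is (-1, 3, 3, 51, 51)
for a triangular matrix the eigenvalues are the diagonal entries, with algebraic multiplicity their repetition count

λ = -1 (multiplicity 1), λ = 3 (multiplicity 2), λ = 51 (multiplicity 2)


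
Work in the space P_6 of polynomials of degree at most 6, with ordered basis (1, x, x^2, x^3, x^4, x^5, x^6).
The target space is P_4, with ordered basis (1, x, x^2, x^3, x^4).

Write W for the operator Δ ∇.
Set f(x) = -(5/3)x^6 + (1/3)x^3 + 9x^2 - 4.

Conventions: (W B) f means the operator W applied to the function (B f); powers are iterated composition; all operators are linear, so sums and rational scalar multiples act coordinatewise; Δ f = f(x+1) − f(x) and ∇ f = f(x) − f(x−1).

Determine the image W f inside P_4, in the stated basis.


∇ f = -10x^5 + 25x^4 - (100/3)x^3 + 26x^2 + 7x - 7
Δ ∇ f = -50x^4 - 50x^2 + 2x + 44/3

g(x) = -50x^4 - 50x^2 + 2x + 44/3


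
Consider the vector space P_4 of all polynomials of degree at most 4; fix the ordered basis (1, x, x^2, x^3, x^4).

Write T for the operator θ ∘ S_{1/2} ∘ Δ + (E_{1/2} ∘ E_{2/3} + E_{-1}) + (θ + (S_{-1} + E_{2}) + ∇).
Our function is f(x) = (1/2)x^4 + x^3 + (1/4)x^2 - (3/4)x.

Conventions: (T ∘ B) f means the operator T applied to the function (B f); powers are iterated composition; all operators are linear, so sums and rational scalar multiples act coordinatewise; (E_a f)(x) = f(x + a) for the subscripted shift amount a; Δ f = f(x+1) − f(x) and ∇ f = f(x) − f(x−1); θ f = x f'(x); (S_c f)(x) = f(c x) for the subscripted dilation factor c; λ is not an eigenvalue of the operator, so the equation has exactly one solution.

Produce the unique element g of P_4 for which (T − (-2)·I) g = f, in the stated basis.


write g with unknown coordinates in the stated basis and equate coefficients in (T − (-2)·I) g = f
solving from the highest basis element down gives g = (1/20)x^4 + (1/24)x^3 - (59/240)x^2 - (7333/21600)x + 8917/48600
check: T g = (2/5)x^4 + (11/12)x^3 + (89/120)x^2 - (767/10800)x - 8917/24300
so T g − (-2)·g = (1/2)x^4 + x^3 + (1/4)x^2 - (3/4)x = f ✓

the image equals g(x) = (1/20)x^4 + (1/24)x^3 - (59/240)x^2 - (7333/21600)x + 8917/48600


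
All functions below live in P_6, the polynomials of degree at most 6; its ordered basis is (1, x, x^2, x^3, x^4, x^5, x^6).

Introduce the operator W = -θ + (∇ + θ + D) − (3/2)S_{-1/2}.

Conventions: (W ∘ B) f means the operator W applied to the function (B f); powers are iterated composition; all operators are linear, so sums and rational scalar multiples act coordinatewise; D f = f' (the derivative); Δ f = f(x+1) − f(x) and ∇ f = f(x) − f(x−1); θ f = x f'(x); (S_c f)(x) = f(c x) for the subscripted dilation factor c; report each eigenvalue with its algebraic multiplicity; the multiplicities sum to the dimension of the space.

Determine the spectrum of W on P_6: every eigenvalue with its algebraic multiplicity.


λ = -3/2 (multiplicity 1), λ = -3/8 (multiplicity 1), λ = -3/32 (multiplicity 1), λ = -3/128 (multiplicity 1), λ = 3/64 (multiplicity 1), λ = 3/16 (multiplicity 1), λ = 3/4 (multiplicity 1)

image of 1: -3/2
image of x: (3/4)x + 2
image of x^2: -(3/8)x^2 + 4x - 1
image of x^3: (3/16)x^3 + 6x^2 - 3x + 1
image of x^4: -(3/32)x^4 + 8x^3 - 6x^2 + 4x - 1
image of x^5: (3/64)x^5 + 10x^4 - 10x^3 + 10x^2 - 5x + 1
image of x^6: -(3/128)x^6 + 12x^5 - 15x^4 + 20x^3 - 15x^2 + 6x - 1
the matrix is upper triangular; its diagonal is (-3/2, 3/4, -3/8, 3/16, -3/32, 3/64, -3/128)
for a triangular matrix the eigenvalues are the diagonal entries, with algebraic multiplicity their repetition count


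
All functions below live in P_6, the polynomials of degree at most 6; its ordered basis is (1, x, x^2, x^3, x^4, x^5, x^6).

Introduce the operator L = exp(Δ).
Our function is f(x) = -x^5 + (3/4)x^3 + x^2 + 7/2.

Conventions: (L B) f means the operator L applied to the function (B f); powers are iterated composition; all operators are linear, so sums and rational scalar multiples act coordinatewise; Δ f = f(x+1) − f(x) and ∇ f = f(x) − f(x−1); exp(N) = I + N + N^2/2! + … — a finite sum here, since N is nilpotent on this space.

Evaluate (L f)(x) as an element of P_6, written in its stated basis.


g(x) = -x^5 - 5x^4 - (77/4)x^3 - (187/4)x^2 - (137/2)x - 171/4

order-1 term: -5x^4 - 10x^3 - (31/4)x^2 - (3/4)x + 3/4
order-2 term: -10x^3 - 30x^2 - (131/4)x - 47/4
order-3 term: -10x^2 - 30x - 97/4
order-4 term: -5x - 10
order-5 term: -1
the series for exp(Δ) f terminates at order 5
exp(Δ) f = -x^5 - 5x^4 - (77/4)x^3 - (187/4)x^2 - (137/2)x - 171/4


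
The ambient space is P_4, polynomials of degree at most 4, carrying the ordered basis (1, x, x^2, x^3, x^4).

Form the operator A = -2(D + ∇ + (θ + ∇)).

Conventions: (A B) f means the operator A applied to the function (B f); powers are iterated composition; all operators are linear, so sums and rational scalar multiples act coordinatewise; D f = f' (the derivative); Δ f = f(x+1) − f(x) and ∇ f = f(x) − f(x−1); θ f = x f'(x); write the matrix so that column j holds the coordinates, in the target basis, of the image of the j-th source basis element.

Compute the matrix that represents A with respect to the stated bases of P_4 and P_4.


the matrix is [[0, -6, 4, -4, 4]; [0, -2, -12, 12, -16]; [0, 0, -4, -18, 24]; [0, 0, 0, -6, -24]; [0, 0, 0, 0, -8]] (rows listed top to bottom)

image of 1: 0
image of x: -2x - 6
image of x^2: -4x^2 - 12x + 4
image of x^3: -6x^3 - 18x^2 + 12x - 4
image of x^4: -8x^4 - 24x^3 + 24x^2 - 16x + 4
each image's coordinates form column j of the matrix


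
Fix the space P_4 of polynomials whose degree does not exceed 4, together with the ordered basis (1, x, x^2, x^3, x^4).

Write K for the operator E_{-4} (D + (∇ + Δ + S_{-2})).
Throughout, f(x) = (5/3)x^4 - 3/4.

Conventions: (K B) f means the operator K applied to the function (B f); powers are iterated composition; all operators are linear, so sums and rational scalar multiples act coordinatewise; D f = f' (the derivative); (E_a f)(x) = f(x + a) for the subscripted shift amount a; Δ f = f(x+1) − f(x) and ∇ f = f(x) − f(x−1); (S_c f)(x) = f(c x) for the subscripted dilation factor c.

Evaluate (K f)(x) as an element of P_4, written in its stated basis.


D f = (20/3)x^3
∇ f = (20/3)x^3 - 10x^2 + (20/3)x - 5/3
Δ f = (20/3)x^3 + 10x^2 + (20/3)x + 5/3
S_{-2} f = (80/3)x^4 - 3/4
(∇ + Δ + S_{-2}) f = (80/3)x^4 + (40/3)x^3 + (40/3)x - 3/4
(D + (∇ + Δ + S_{-2})) f = (80/3)x^4 + 20x^3 + (40/3)x - 3/4
E_{-4} (D + (∇ + Δ + S_{-2})) f = (80/3)x^4 - (1220/3)x^3 + 2320x^2 - (17560/3)x + 65911/12

the image equals g(x) = (80/3)x^4 - (1220/3)x^3 + 2320x^2 - (17560/3)x + 65911/12


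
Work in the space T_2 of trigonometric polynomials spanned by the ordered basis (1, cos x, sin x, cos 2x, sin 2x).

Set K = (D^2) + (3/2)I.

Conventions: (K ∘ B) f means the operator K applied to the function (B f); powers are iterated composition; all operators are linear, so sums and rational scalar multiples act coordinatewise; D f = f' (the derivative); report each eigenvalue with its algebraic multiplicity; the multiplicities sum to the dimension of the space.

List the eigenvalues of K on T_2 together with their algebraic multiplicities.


image of 1: 3/2
image of cos x: (1/2)cos x
image of sin x: (1/2)sin x
image of cos 2x: -(5/2)cos 2x
image of sin 2x: -(5/2)sin 2x
the matrix is diagonal; its diagonal is (3/2, 1/2, 1/2, -5/2, -5/2)
for a triangular matrix the eigenvalues are the diagonal entries, with algebraic multiplicity their repetition count

λ = -5/2 (multiplicity 2), λ = 1/2 (multiplicity 2), λ = 3/2 (multiplicity 1)


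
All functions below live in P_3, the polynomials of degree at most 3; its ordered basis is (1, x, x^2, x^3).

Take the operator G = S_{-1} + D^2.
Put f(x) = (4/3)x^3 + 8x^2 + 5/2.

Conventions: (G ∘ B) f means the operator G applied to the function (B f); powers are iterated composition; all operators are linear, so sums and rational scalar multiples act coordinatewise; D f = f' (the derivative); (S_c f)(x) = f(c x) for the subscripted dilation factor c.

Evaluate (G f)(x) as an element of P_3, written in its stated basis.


S_{-1} f = -(4/3)x^3 + 8x^2 + 5/2
D f = 4x^2 + 16x
D D f = 8x + 16
(S_{-1} + D^2) f = -(4/3)x^3 + 8x^2 + 8x + 37/2

the result is g(x) = -(4/3)x^3 + 8x^2 + 8x + 37/2


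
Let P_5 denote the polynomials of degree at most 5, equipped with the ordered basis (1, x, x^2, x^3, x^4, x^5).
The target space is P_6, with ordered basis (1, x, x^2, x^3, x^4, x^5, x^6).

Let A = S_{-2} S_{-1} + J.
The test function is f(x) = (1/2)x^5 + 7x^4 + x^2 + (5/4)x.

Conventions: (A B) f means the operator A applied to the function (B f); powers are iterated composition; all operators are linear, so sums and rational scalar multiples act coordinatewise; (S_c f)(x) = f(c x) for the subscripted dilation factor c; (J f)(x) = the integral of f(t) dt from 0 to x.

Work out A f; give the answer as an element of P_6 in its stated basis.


S_{-1} f = -(1/2)x^5 + 7x^4 + x^2 - (5/4)x
S_{-2} S_{-1} f = 16x^5 + 112x^4 + 4x^2 + (5/2)x
J f = (1/12)x^6 + (7/5)x^5 + (1/3)x^3 + (5/8)x^2
(S_{-2} S_{-1} + J) f = (1/12)x^6 + (87/5)x^5 + 112x^4 + (1/3)x^3 + (37/8)x^2 + (5/2)x

the result is g(x) = (1/12)x^6 + (87/5)x^5 + 112x^4 + (1/3)x^3 + (37/8)x^2 + (5/2)x


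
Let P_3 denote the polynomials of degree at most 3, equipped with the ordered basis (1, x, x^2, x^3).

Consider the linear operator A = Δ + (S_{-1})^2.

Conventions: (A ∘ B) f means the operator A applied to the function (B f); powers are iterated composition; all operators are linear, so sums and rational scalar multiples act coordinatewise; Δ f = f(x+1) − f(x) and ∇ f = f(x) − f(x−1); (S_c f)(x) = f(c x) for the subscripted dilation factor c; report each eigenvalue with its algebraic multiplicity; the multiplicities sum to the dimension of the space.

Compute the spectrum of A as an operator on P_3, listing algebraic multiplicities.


image of 1: 1
image of x: x + 1
image of x^2: x^2 + 2x + 1
image of x^3: x^3 + 3x^2 + 3x + 1
the matrix is upper triangular; its diagonal is (1, 1, 1, 1)
for a triangular matrix the eigenvalues are the diagonal entries, with algebraic multiplicity their repetition count

λ = 1 (multiplicity 4)


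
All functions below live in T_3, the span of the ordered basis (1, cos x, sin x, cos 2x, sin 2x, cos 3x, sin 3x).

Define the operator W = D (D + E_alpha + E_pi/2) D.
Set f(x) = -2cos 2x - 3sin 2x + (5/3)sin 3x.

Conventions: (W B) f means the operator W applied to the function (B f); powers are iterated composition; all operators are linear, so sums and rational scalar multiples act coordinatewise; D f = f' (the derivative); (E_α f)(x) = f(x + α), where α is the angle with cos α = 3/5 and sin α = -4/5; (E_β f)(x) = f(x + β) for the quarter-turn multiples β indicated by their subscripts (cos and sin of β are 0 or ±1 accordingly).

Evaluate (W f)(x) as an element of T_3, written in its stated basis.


the result is g(x) = (56/25)cos 2x - (592/25)sin 2x - (618/25)cos 3x + (351/25)sin 3x

D f = -6cos 2x + 4sin 2x + 5cos 3x
D D f = 8cos 2x + 12sin 2x - 15sin 3x
E_alpha D f = -(54/25)cos 2x - (172/25)sin 2x - (117/25)cos 3x + (44/25)sin 3x
E_pi/2 D f = 6cos 2x - 4sin 2x + 5sin 3x
(D + E_alpha + E_pi/2) D f = (296/25)cos 2x + (28/25)sin 2x - (117/25)cos 3x - (206/25)sin 3x
D (D + E_alpha + E_pi/2) D f = (56/25)cos 2x - (592/25)sin 2x - (618/25)cos 3x + (351/25)sin 3x


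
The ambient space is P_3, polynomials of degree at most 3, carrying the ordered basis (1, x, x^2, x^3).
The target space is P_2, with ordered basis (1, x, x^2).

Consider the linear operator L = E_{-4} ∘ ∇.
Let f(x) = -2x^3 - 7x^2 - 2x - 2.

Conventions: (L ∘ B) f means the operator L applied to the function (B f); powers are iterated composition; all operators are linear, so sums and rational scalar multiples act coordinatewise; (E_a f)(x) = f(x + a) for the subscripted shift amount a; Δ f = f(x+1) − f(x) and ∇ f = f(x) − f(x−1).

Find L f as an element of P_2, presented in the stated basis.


∇ f = -6x^2 - 8x + 3
E_{-4} ∇ f = -6x^2 + 40x - 61

the result is g(x) = -6x^2 + 40x - 61


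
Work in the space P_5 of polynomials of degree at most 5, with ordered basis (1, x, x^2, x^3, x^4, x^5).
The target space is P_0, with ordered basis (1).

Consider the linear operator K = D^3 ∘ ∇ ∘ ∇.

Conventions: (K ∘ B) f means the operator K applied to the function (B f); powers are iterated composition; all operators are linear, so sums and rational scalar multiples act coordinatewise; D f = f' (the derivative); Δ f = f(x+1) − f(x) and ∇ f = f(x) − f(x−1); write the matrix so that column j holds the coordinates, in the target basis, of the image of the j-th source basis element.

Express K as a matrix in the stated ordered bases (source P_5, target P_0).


the matrix is [[0, 0, 0, 0, 0, 120]] (rows listed top to bottom)

image of 1: 0
image of x: 0
image of x^2: 0
image of x^3: 0
image of x^4: 0
image of x^5: 120
each image's coordinates form column j of the matrix


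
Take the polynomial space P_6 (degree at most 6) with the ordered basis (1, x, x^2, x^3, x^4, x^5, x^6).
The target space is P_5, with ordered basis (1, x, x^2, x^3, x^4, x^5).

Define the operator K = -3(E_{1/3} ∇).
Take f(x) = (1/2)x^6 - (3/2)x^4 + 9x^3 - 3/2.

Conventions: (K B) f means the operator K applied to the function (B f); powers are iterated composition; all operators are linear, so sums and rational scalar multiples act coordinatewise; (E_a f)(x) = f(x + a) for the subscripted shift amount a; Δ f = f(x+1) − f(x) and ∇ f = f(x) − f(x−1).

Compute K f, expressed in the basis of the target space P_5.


∇ f = 3x^5 - (15/2)x^4 + 4x^3 + (57/2)x^2 - 30x + 10
E_{1/3} ∇ f = 3x^5 - (5/2)x^4 - (8/3)x^3 + (515/18)x^2 - (286/27)x + 262/81
(-3(E_{1/3} ∇)) f = -9x^5 + (15/2)x^4 + 8x^3 - (515/6)x^2 + (286/9)x - 262/27

g(x) = -9x^5 + (15/2)x^4 + 8x^3 - (515/6)x^2 + (286/9)x - 262/27


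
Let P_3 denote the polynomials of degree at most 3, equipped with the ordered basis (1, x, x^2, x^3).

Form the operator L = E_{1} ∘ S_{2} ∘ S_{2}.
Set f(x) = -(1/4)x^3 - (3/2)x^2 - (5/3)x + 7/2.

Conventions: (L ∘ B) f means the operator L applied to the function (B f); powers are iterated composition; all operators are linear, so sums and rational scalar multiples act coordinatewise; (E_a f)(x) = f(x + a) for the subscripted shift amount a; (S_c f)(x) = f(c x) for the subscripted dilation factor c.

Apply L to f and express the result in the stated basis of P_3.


S_{2} f = -2x^3 - 6x^2 - (10/3)x + 7/2
S_{2} S_{2} f = -16x^3 - 24x^2 - (20/3)x + 7/2
E_{1} (S_{2} ∘ S_{2}) f = -16x^3 - 72x^2 - (308/3)x - 259/6

g(x) = -16x^3 - 72x^2 - (308/3)x - 259/6


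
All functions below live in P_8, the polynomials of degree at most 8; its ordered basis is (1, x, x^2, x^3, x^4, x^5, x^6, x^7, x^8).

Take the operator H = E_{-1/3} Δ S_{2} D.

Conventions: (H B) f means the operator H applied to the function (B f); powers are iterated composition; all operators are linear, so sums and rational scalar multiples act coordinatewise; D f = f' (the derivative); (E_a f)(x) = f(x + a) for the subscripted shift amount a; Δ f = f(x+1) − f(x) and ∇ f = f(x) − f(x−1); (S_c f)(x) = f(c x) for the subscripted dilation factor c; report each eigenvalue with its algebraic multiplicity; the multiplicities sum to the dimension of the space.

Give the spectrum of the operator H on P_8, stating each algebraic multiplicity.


image of 1: 0
image of x: 0
image of x^2: 4
image of x^3: 24x + 4
image of x^4: 96x^2 + 32x + 32/3
image of x^5: 320x^3 + 160x^2 + (320/3)x + 400/27
image of x^6: 960x^4 + 640x^3 + 640x^2 + (1600/9)x + 704/27
image of x^7: 2688x^5 + 2240x^4 + (8960/3)x^3 + (11200/9)x^2 + (9856/27)x + 3136/81
image of x^8: 7168x^6 + 7168x^5 + (35840/3)x^4 + (179200/27)x^3 + (78848/27)x^2 + (50176/81)x + 44032/729
the matrix is upper triangular; its diagonal is (0, 0, 0, 0, 0, 0, 0, 0, 0)
for a triangular matrix the eigenvalues are the diagonal entries, with algebraic multiplicity their repetition count

λ = 0 (multiplicity 9)


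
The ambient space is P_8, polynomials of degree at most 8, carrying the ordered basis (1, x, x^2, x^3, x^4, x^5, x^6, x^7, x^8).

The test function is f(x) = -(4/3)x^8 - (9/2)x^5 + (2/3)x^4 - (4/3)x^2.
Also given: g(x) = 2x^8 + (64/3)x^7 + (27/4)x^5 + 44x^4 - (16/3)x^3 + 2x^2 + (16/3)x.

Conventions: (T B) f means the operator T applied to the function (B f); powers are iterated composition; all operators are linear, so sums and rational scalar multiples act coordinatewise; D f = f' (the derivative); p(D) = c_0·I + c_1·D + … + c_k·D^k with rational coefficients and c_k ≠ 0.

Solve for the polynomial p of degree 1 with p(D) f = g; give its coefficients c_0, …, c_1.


p(D) = -(3/2)·I − 2·D, i.e. c_0 = -3/2, c_1 = -2

D^0 f = -(4/3)x^8 - (9/2)x^5 + (2/3)x^4 - (4/3)x^2
D^1 f = -(32/3)x^7 - (45/2)x^4 + (8/3)x^3 - (8/3)x
matching coefficients of g against c_0 f + c_1 Df + … from the top degree down determines the c_i
solution: c_0 = -3/2, c_1 = -2


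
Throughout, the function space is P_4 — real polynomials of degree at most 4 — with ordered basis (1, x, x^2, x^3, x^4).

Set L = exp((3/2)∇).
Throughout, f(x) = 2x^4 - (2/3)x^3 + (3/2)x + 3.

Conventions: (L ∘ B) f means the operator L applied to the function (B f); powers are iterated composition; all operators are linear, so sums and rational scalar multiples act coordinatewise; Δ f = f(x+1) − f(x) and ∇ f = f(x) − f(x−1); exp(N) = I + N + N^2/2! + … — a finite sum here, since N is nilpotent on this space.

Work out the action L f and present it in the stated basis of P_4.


the result is g(x) = 2x^4 + (34/3)x^3 + 6x^2 - 15x + 37/8

order-1 term: 12x^3 - 21x^2 + 15x - 7/4
order-2 term: 27x^2 - (117/2)x + 36
order-3 term: 27x - 171/4
order-4 term: 81/8
the series for exp((3/2)∇) f terminates at order 4
exp((3/2)∇) f = 2x^4 + (34/3)x^3 + 6x^2 - 15x + 37/8


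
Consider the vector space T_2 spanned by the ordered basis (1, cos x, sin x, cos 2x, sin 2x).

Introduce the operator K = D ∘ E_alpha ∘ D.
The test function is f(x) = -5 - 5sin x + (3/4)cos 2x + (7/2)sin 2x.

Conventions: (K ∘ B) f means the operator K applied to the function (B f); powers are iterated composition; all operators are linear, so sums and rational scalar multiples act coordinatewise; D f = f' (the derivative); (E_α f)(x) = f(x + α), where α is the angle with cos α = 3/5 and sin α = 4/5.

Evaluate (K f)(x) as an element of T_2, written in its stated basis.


g(x) = 4cos x + 3sin x - (63/5)cos 2x + (34/5)sin 2x

D f = -5cos x + 7cos 2x - (3/2)sin 2x
E_alpha D f = -3cos x + 4sin x - (17/5)cos 2x - (63/10)sin 2x
D (E_alpha ∘ D) f = 4cos x + 3sin x - (63/5)cos 2x + (34/5)sin 2x


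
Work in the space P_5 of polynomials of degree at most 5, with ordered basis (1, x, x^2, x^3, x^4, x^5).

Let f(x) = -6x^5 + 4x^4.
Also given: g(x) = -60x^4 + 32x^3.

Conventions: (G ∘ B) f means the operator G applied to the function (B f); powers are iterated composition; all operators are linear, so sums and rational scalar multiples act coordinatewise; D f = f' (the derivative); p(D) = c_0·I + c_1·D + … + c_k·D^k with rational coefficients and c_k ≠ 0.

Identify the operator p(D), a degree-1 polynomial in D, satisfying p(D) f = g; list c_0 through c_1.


D^0 f = -6x^5 + 4x^4
D^1 f = -30x^4 + 16x^3
matching coefficients of g against c_0 f + c_1 Df + … from the top degree down determines the c_i
solution: c_0 = 0, c_1 = 2

p(D) = 2·D, i.e. c_0 = 0, c_1 = 2
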